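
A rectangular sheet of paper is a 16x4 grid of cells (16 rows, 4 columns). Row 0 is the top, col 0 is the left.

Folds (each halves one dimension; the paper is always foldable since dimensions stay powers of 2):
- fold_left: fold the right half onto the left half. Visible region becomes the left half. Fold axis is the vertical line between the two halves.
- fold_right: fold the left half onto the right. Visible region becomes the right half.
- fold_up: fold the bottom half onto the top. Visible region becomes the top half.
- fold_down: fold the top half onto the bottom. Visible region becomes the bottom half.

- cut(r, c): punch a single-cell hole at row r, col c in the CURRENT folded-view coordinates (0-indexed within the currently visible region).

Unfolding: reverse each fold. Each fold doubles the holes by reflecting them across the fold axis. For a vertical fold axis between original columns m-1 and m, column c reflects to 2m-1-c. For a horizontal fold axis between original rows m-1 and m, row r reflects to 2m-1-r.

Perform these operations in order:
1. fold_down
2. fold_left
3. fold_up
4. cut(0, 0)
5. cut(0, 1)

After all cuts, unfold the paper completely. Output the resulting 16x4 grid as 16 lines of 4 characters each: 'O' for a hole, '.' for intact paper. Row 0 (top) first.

Op 1 fold_down: fold axis h@8; visible region now rows[8,16) x cols[0,4) = 8x4
Op 2 fold_left: fold axis v@2; visible region now rows[8,16) x cols[0,2) = 8x2
Op 3 fold_up: fold axis h@12; visible region now rows[8,12) x cols[0,2) = 4x2
Op 4 cut(0, 0): punch at orig (8,0); cuts so far [(8, 0)]; region rows[8,12) x cols[0,2) = 4x2
Op 5 cut(0, 1): punch at orig (8,1); cuts so far [(8, 0), (8, 1)]; region rows[8,12) x cols[0,2) = 4x2
Unfold 1 (reflect across h@12): 4 holes -> [(8, 0), (8, 1), (15, 0), (15, 1)]
Unfold 2 (reflect across v@2): 8 holes -> [(8, 0), (8, 1), (8, 2), (8, 3), (15, 0), (15, 1), (15, 2), (15, 3)]
Unfold 3 (reflect across h@8): 16 holes -> [(0, 0), (0, 1), (0, 2), (0, 3), (7, 0), (7, 1), (7, 2), (7, 3), (8, 0), (8, 1), (8, 2), (8, 3), (15, 0), (15, 1), (15, 2), (15, 3)]

Answer: OOOO
....
....
....
....
....
....
OOOO
OOOO
....
....
....
....
....
....
OOOO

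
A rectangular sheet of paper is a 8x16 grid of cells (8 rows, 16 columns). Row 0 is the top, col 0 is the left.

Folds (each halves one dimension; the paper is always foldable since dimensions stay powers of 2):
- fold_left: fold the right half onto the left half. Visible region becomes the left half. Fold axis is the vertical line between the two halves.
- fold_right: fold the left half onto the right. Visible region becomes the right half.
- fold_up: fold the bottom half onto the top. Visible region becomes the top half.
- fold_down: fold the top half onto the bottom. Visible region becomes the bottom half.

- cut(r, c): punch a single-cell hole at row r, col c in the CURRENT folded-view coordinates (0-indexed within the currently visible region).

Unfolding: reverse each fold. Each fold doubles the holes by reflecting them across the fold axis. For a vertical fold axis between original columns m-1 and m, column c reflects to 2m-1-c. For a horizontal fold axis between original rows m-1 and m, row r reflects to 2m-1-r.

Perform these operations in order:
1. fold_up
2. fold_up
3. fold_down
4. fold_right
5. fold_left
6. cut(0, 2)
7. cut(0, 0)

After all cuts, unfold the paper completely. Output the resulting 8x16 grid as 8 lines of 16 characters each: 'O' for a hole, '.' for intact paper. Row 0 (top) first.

Op 1 fold_up: fold axis h@4; visible region now rows[0,4) x cols[0,16) = 4x16
Op 2 fold_up: fold axis h@2; visible region now rows[0,2) x cols[0,16) = 2x16
Op 3 fold_down: fold axis h@1; visible region now rows[1,2) x cols[0,16) = 1x16
Op 4 fold_right: fold axis v@8; visible region now rows[1,2) x cols[8,16) = 1x8
Op 5 fold_left: fold axis v@12; visible region now rows[1,2) x cols[8,12) = 1x4
Op 6 cut(0, 2): punch at orig (1,10); cuts so far [(1, 10)]; region rows[1,2) x cols[8,12) = 1x4
Op 7 cut(0, 0): punch at orig (1,8); cuts so far [(1, 8), (1, 10)]; region rows[1,2) x cols[8,12) = 1x4
Unfold 1 (reflect across v@12): 4 holes -> [(1, 8), (1, 10), (1, 13), (1, 15)]
Unfold 2 (reflect across v@8): 8 holes -> [(1, 0), (1, 2), (1, 5), (1, 7), (1, 8), (1, 10), (1, 13), (1, 15)]
Unfold 3 (reflect across h@1): 16 holes -> [(0, 0), (0, 2), (0, 5), (0, 7), (0, 8), (0, 10), (0, 13), (0, 15), (1, 0), (1, 2), (1, 5), (1, 7), (1, 8), (1, 10), (1, 13), (1, 15)]
Unfold 4 (reflect across h@2): 32 holes -> [(0, 0), (0, 2), (0, 5), (0, 7), (0, 8), (0, 10), (0, 13), (0, 15), (1, 0), (1, 2), (1, 5), (1, 7), (1, 8), (1, 10), (1, 13), (1, 15), (2, 0), (2, 2), (2, 5), (2, 7), (2, 8), (2, 10), (2, 13), (2, 15), (3, 0), (3, 2), (3, 5), (3, 7), (3, 8), (3, 10), (3, 13), (3, 15)]
Unfold 5 (reflect across h@4): 64 holes -> [(0, 0), (0, 2), (0, 5), (0, 7), (0, 8), (0, 10), (0, 13), (0, 15), (1, 0), (1, 2), (1, 5), (1, 7), (1, 8), (1, 10), (1, 13), (1, 15), (2, 0), (2, 2), (2, 5), (2, 7), (2, 8), (2, 10), (2, 13), (2, 15), (3, 0), (3, 2), (3, 5), (3, 7), (3, 8), (3, 10), (3, 13), (3, 15), (4, 0), (4, 2), (4, 5), (4, 7), (4, 8), (4, 10), (4, 13), (4, 15), (5, 0), (5, 2), (5, 5), (5, 7), (5, 8), (5, 10), (5, 13), (5, 15), (6, 0), (6, 2), (6, 5), (6, 7), (6, 8), (6, 10), (6, 13), (6, 15), (7, 0), (7, 2), (7, 5), (7, 7), (7, 8), (7, 10), (7, 13), (7, 15)]

Answer: O.O..O.OO.O..O.O
O.O..O.OO.O..O.O
O.O..O.OO.O..O.O
O.O..O.OO.O..O.O
O.O..O.OO.O..O.O
O.O..O.OO.O..O.O
O.O..O.OO.O..O.O
O.O..O.OO.O..O.O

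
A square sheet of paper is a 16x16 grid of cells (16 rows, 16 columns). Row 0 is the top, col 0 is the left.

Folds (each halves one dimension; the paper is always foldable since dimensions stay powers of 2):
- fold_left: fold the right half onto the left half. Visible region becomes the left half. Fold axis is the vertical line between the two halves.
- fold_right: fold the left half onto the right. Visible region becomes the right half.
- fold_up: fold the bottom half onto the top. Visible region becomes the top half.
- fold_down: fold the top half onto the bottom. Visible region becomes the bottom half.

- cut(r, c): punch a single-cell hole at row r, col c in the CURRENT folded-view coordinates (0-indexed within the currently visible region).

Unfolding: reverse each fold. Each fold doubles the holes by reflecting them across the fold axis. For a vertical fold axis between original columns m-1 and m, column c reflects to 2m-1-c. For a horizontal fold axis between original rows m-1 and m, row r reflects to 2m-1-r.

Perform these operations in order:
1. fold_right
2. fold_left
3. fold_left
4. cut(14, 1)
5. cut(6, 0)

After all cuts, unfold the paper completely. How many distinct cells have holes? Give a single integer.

Answer: 16

Derivation:
Op 1 fold_right: fold axis v@8; visible region now rows[0,16) x cols[8,16) = 16x8
Op 2 fold_left: fold axis v@12; visible region now rows[0,16) x cols[8,12) = 16x4
Op 3 fold_left: fold axis v@10; visible region now rows[0,16) x cols[8,10) = 16x2
Op 4 cut(14, 1): punch at orig (14,9); cuts so far [(14, 9)]; region rows[0,16) x cols[8,10) = 16x2
Op 5 cut(6, 0): punch at orig (6,8); cuts so far [(6, 8), (14, 9)]; region rows[0,16) x cols[8,10) = 16x2
Unfold 1 (reflect across v@10): 4 holes -> [(6, 8), (6, 11), (14, 9), (14, 10)]
Unfold 2 (reflect across v@12): 8 holes -> [(6, 8), (6, 11), (6, 12), (6, 15), (14, 9), (14, 10), (14, 13), (14, 14)]
Unfold 3 (reflect across v@8): 16 holes -> [(6, 0), (6, 3), (6, 4), (6, 7), (6, 8), (6, 11), (6, 12), (6, 15), (14, 1), (14, 2), (14, 5), (14, 6), (14, 9), (14, 10), (14, 13), (14, 14)]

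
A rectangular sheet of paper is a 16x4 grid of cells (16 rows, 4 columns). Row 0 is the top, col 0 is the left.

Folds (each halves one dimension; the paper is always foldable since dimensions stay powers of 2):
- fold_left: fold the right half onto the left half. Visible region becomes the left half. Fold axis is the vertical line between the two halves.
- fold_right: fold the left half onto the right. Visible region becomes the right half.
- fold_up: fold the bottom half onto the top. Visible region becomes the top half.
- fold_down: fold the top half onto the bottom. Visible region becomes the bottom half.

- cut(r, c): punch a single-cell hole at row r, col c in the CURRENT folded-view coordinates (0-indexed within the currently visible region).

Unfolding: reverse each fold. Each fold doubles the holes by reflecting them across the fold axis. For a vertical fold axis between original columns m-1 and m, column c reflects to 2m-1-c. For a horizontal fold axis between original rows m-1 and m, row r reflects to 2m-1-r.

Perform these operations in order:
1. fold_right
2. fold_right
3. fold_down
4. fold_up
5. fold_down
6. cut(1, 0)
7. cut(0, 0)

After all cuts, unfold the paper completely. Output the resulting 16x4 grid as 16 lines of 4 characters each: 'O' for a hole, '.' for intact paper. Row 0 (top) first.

Op 1 fold_right: fold axis v@2; visible region now rows[0,16) x cols[2,4) = 16x2
Op 2 fold_right: fold axis v@3; visible region now rows[0,16) x cols[3,4) = 16x1
Op 3 fold_down: fold axis h@8; visible region now rows[8,16) x cols[3,4) = 8x1
Op 4 fold_up: fold axis h@12; visible region now rows[8,12) x cols[3,4) = 4x1
Op 5 fold_down: fold axis h@10; visible region now rows[10,12) x cols[3,4) = 2x1
Op 6 cut(1, 0): punch at orig (11,3); cuts so far [(11, 3)]; region rows[10,12) x cols[3,4) = 2x1
Op 7 cut(0, 0): punch at orig (10,3); cuts so far [(10, 3), (11, 3)]; region rows[10,12) x cols[3,4) = 2x1
Unfold 1 (reflect across h@10): 4 holes -> [(8, 3), (9, 3), (10, 3), (11, 3)]
Unfold 2 (reflect across h@12): 8 holes -> [(8, 3), (9, 3), (10, 3), (11, 3), (12, 3), (13, 3), (14, 3), (15, 3)]
Unfold 3 (reflect across h@8): 16 holes -> [(0, 3), (1, 3), (2, 3), (3, 3), (4, 3), (5, 3), (6, 3), (7, 3), (8, 3), (9, 3), (10, 3), (11, 3), (12, 3), (13, 3), (14, 3), (15, 3)]
Unfold 4 (reflect across v@3): 32 holes -> [(0, 2), (0, 3), (1, 2), (1, 3), (2, 2), (2, 3), (3, 2), (3, 3), (4, 2), (4, 3), (5, 2), (5, 3), (6, 2), (6, 3), (7, 2), (7, 3), (8, 2), (8, 3), (9, 2), (9, 3), (10, 2), (10, 3), (11, 2), (11, 3), (12, 2), (12, 3), (13, 2), (13, 3), (14, 2), (14, 3), (15, 2), (15, 3)]
Unfold 5 (reflect across v@2): 64 holes -> [(0, 0), (0, 1), (0, 2), (0, 3), (1, 0), (1, 1), (1, 2), (1, 3), (2, 0), (2, 1), (2, 2), (2, 3), (3, 0), (3, 1), (3, 2), (3, 3), (4, 0), (4, 1), (4, 2), (4, 3), (5, 0), (5, 1), (5, 2), (5, 3), (6, 0), (6, 1), (6, 2), (6, 3), (7, 0), (7, 1), (7, 2), (7, 3), (8, 0), (8, 1), (8, 2), (8, 3), (9, 0), (9, 1), (9, 2), (9, 3), (10, 0), (10, 1), (10, 2), (10, 3), (11, 0), (11, 1), (11, 2), (11, 3), (12, 0), (12, 1), (12, 2), (12, 3), (13, 0), (13, 1), (13, 2), (13, 3), (14, 0), (14, 1), (14, 2), (14, 3), (15, 0), (15, 1), (15, 2), (15, 3)]

Answer: OOOO
OOOO
OOOO
OOOO
OOOO
OOOO
OOOO
OOOO
OOOO
OOOO
OOOO
OOOO
OOOO
OOOO
OOOO
OOOO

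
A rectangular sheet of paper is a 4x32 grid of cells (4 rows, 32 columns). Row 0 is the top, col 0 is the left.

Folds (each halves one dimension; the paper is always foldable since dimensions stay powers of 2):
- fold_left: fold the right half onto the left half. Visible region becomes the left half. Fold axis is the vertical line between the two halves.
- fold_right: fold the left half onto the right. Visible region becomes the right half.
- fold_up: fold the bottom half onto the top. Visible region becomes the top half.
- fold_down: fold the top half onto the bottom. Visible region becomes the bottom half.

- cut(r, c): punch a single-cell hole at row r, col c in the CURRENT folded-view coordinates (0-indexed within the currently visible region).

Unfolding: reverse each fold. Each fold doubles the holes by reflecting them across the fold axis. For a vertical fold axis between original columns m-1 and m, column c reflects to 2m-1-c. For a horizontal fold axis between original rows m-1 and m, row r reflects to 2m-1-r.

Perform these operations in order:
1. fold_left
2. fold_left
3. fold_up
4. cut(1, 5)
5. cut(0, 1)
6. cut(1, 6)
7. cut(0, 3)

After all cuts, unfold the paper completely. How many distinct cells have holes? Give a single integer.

Answer: 32

Derivation:
Op 1 fold_left: fold axis v@16; visible region now rows[0,4) x cols[0,16) = 4x16
Op 2 fold_left: fold axis v@8; visible region now rows[0,4) x cols[0,8) = 4x8
Op 3 fold_up: fold axis h@2; visible region now rows[0,2) x cols[0,8) = 2x8
Op 4 cut(1, 5): punch at orig (1,5); cuts so far [(1, 5)]; region rows[0,2) x cols[0,8) = 2x8
Op 5 cut(0, 1): punch at orig (0,1); cuts so far [(0, 1), (1, 5)]; region rows[0,2) x cols[0,8) = 2x8
Op 6 cut(1, 6): punch at orig (1,6); cuts so far [(0, 1), (1, 5), (1, 6)]; region rows[0,2) x cols[0,8) = 2x8
Op 7 cut(0, 3): punch at orig (0,3); cuts so far [(0, 1), (0, 3), (1, 5), (1, 6)]; region rows[0,2) x cols[0,8) = 2x8
Unfold 1 (reflect across h@2): 8 holes -> [(0, 1), (0, 3), (1, 5), (1, 6), (2, 5), (2, 6), (3, 1), (3, 3)]
Unfold 2 (reflect across v@8): 16 holes -> [(0, 1), (0, 3), (0, 12), (0, 14), (1, 5), (1, 6), (1, 9), (1, 10), (2, 5), (2, 6), (2, 9), (2, 10), (3, 1), (3, 3), (3, 12), (3, 14)]
Unfold 3 (reflect across v@16): 32 holes -> [(0, 1), (0, 3), (0, 12), (0, 14), (0, 17), (0, 19), (0, 28), (0, 30), (1, 5), (1, 6), (1, 9), (1, 10), (1, 21), (1, 22), (1, 25), (1, 26), (2, 5), (2, 6), (2, 9), (2, 10), (2, 21), (2, 22), (2, 25), (2, 26), (3, 1), (3, 3), (3, 12), (3, 14), (3, 17), (3, 19), (3, 28), (3, 30)]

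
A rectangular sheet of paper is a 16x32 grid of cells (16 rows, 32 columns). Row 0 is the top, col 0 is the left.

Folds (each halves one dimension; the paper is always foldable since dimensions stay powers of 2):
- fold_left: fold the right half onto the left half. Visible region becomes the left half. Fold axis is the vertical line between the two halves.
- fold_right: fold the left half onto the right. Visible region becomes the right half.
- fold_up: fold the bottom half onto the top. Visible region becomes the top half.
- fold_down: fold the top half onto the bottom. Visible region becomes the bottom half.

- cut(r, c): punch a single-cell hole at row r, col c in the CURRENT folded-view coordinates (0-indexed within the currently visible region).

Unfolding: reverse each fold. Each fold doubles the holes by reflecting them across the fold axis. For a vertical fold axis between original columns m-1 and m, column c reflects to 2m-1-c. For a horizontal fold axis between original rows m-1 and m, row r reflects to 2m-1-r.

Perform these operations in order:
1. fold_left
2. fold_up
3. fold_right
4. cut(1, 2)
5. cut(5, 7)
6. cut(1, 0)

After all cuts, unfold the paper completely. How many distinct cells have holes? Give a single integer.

Op 1 fold_left: fold axis v@16; visible region now rows[0,16) x cols[0,16) = 16x16
Op 2 fold_up: fold axis h@8; visible region now rows[0,8) x cols[0,16) = 8x16
Op 3 fold_right: fold axis v@8; visible region now rows[0,8) x cols[8,16) = 8x8
Op 4 cut(1, 2): punch at orig (1,10); cuts so far [(1, 10)]; region rows[0,8) x cols[8,16) = 8x8
Op 5 cut(5, 7): punch at orig (5,15); cuts so far [(1, 10), (5, 15)]; region rows[0,8) x cols[8,16) = 8x8
Op 6 cut(1, 0): punch at orig (1,8); cuts so far [(1, 8), (1, 10), (5, 15)]; region rows[0,8) x cols[8,16) = 8x8
Unfold 1 (reflect across v@8): 6 holes -> [(1, 5), (1, 7), (1, 8), (1, 10), (5, 0), (5, 15)]
Unfold 2 (reflect across h@8): 12 holes -> [(1, 5), (1, 7), (1, 8), (1, 10), (5, 0), (5, 15), (10, 0), (10, 15), (14, 5), (14, 7), (14, 8), (14, 10)]
Unfold 3 (reflect across v@16): 24 holes -> [(1, 5), (1, 7), (1, 8), (1, 10), (1, 21), (1, 23), (1, 24), (1, 26), (5, 0), (5, 15), (5, 16), (5, 31), (10, 0), (10, 15), (10, 16), (10, 31), (14, 5), (14, 7), (14, 8), (14, 10), (14, 21), (14, 23), (14, 24), (14, 26)]

Answer: 24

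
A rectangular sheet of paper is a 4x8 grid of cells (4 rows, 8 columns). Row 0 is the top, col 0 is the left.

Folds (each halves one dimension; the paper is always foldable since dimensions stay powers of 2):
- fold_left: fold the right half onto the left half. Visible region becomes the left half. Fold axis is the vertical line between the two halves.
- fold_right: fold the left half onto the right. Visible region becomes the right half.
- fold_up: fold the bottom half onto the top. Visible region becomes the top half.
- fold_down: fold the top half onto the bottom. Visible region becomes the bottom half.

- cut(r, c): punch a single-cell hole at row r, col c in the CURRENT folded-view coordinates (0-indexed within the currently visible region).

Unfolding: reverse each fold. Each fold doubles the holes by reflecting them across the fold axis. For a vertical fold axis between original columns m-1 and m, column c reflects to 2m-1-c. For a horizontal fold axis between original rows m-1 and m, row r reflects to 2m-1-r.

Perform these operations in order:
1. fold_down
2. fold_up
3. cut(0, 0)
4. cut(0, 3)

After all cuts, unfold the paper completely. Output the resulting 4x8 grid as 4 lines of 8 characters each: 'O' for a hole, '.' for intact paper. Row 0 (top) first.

Op 1 fold_down: fold axis h@2; visible region now rows[2,4) x cols[0,8) = 2x8
Op 2 fold_up: fold axis h@3; visible region now rows[2,3) x cols[0,8) = 1x8
Op 3 cut(0, 0): punch at orig (2,0); cuts so far [(2, 0)]; region rows[2,3) x cols[0,8) = 1x8
Op 4 cut(0, 3): punch at orig (2,3); cuts so far [(2, 0), (2, 3)]; region rows[2,3) x cols[0,8) = 1x8
Unfold 1 (reflect across h@3): 4 holes -> [(2, 0), (2, 3), (3, 0), (3, 3)]
Unfold 2 (reflect across h@2): 8 holes -> [(0, 0), (0, 3), (1, 0), (1, 3), (2, 0), (2, 3), (3, 0), (3, 3)]

Answer: O..O....
O..O....
O..O....
O..O....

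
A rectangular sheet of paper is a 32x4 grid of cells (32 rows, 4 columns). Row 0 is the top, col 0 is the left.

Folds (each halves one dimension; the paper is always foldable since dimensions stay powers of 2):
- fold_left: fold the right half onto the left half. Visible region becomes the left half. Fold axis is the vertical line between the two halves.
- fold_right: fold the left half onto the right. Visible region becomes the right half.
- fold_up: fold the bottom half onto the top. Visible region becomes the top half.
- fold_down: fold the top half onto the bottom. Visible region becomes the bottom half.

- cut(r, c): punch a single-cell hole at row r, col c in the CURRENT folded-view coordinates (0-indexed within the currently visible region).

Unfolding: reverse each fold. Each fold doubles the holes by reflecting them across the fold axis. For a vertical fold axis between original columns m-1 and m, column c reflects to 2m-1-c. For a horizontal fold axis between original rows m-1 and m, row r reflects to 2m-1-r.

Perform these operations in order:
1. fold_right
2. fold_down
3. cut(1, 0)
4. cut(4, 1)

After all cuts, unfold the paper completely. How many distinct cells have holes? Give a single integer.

Answer: 8

Derivation:
Op 1 fold_right: fold axis v@2; visible region now rows[0,32) x cols[2,4) = 32x2
Op 2 fold_down: fold axis h@16; visible region now rows[16,32) x cols[2,4) = 16x2
Op 3 cut(1, 0): punch at orig (17,2); cuts so far [(17, 2)]; region rows[16,32) x cols[2,4) = 16x2
Op 4 cut(4, 1): punch at orig (20,3); cuts so far [(17, 2), (20, 3)]; region rows[16,32) x cols[2,4) = 16x2
Unfold 1 (reflect across h@16): 4 holes -> [(11, 3), (14, 2), (17, 2), (20, 3)]
Unfold 2 (reflect across v@2): 8 holes -> [(11, 0), (11, 3), (14, 1), (14, 2), (17, 1), (17, 2), (20, 0), (20, 3)]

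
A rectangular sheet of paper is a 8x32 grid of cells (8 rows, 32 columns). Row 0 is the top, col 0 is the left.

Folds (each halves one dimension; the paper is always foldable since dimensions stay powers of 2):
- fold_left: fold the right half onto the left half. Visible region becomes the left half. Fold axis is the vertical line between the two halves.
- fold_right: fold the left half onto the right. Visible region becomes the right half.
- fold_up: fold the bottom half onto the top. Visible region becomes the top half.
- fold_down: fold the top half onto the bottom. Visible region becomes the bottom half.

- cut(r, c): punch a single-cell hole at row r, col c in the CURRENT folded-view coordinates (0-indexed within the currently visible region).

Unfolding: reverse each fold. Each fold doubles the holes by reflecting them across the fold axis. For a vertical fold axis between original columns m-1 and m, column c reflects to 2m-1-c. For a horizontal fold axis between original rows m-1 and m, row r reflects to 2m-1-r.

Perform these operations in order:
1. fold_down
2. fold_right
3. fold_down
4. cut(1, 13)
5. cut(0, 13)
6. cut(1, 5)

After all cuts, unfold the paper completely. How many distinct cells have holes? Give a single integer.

Op 1 fold_down: fold axis h@4; visible region now rows[4,8) x cols[0,32) = 4x32
Op 2 fold_right: fold axis v@16; visible region now rows[4,8) x cols[16,32) = 4x16
Op 3 fold_down: fold axis h@6; visible region now rows[6,8) x cols[16,32) = 2x16
Op 4 cut(1, 13): punch at orig (7,29); cuts so far [(7, 29)]; region rows[6,8) x cols[16,32) = 2x16
Op 5 cut(0, 13): punch at orig (6,29); cuts so far [(6, 29), (7, 29)]; region rows[6,8) x cols[16,32) = 2x16
Op 6 cut(1, 5): punch at orig (7,21); cuts so far [(6, 29), (7, 21), (7, 29)]; region rows[6,8) x cols[16,32) = 2x16
Unfold 1 (reflect across h@6): 6 holes -> [(4, 21), (4, 29), (5, 29), (6, 29), (7, 21), (7, 29)]
Unfold 2 (reflect across v@16): 12 holes -> [(4, 2), (4, 10), (4, 21), (4, 29), (5, 2), (5, 29), (6, 2), (6, 29), (7, 2), (7, 10), (7, 21), (7, 29)]
Unfold 3 (reflect across h@4): 24 holes -> [(0, 2), (0, 10), (0, 21), (0, 29), (1, 2), (1, 29), (2, 2), (2, 29), (3, 2), (3, 10), (3, 21), (3, 29), (4, 2), (4, 10), (4, 21), (4, 29), (5, 2), (5, 29), (6, 2), (6, 29), (7, 2), (7, 10), (7, 21), (7, 29)]

Answer: 24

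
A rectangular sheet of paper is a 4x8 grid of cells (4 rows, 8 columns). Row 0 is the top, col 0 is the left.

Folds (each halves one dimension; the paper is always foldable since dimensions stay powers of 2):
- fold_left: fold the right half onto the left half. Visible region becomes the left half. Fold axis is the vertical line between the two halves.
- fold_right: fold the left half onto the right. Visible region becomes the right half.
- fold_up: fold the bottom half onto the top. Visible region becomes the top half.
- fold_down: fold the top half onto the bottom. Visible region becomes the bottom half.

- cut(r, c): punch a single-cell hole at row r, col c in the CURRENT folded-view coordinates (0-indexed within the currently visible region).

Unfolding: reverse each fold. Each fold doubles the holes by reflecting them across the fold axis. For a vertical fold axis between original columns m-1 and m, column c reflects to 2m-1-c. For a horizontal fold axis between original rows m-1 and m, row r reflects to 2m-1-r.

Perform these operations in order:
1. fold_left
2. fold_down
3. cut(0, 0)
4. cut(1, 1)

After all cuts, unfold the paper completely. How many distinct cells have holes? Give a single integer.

Op 1 fold_left: fold axis v@4; visible region now rows[0,4) x cols[0,4) = 4x4
Op 2 fold_down: fold axis h@2; visible region now rows[2,4) x cols[0,4) = 2x4
Op 3 cut(0, 0): punch at orig (2,0); cuts so far [(2, 0)]; region rows[2,4) x cols[0,4) = 2x4
Op 4 cut(1, 1): punch at orig (3,1); cuts so far [(2, 0), (3, 1)]; region rows[2,4) x cols[0,4) = 2x4
Unfold 1 (reflect across h@2): 4 holes -> [(0, 1), (1, 0), (2, 0), (3, 1)]
Unfold 2 (reflect across v@4): 8 holes -> [(0, 1), (0, 6), (1, 0), (1, 7), (2, 0), (2, 7), (3, 1), (3, 6)]

Answer: 8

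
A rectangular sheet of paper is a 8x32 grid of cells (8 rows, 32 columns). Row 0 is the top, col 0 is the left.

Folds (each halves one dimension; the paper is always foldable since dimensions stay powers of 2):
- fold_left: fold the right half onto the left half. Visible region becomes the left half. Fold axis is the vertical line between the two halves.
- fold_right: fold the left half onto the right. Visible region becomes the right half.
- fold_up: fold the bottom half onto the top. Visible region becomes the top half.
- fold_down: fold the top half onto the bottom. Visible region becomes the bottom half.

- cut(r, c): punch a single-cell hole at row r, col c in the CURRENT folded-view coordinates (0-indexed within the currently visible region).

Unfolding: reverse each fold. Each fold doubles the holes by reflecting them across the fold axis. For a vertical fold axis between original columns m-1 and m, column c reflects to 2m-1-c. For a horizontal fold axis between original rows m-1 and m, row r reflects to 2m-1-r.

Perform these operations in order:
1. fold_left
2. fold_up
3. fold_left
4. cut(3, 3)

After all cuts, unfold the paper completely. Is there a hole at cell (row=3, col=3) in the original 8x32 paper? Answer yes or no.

Answer: yes

Derivation:
Op 1 fold_left: fold axis v@16; visible region now rows[0,8) x cols[0,16) = 8x16
Op 2 fold_up: fold axis h@4; visible region now rows[0,4) x cols[0,16) = 4x16
Op 3 fold_left: fold axis v@8; visible region now rows[0,4) x cols[0,8) = 4x8
Op 4 cut(3, 3): punch at orig (3,3); cuts so far [(3, 3)]; region rows[0,4) x cols[0,8) = 4x8
Unfold 1 (reflect across v@8): 2 holes -> [(3, 3), (3, 12)]
Unfold 2 (reflect across h@4): 4 holes -> [(3, 3), (3, 12), (4, 3), (4, 12)]
Unfold 3 (reflect across v@16): 8 holes -> [(3, 3), (3, 12), (3, 19), (3, 28), (4, 3), (4, 12), (4, 19), (4, 28)]
Holes: [(3, 3), (3, 12), (3, 19), (3, 28), (4, 3), (4, 12), (4, 19), (4, 28)]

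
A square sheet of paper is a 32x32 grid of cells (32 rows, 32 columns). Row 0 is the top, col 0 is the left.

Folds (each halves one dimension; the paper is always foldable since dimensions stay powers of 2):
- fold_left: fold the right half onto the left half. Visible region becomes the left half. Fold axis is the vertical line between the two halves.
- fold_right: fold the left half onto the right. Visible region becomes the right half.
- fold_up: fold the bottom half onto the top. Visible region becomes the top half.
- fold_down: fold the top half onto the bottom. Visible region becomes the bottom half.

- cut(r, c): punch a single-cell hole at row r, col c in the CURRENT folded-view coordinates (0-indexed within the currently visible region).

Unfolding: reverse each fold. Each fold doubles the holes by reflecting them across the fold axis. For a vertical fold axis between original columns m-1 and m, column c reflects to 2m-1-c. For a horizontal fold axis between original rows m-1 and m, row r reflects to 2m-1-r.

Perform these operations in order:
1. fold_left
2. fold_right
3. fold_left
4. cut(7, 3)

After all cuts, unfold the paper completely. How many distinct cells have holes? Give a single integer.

Answer: 8

Derivation:
Op 1 fold_left: fold axis v@16; visible region now rows[0,32) x cols[0,16) = 32x16
Op 2 fold_right: fold axis v@8; visible region now rows[0,32) x cols[8,16) = 32x8
Op 3 fold_left: fold axis v@12; visible region now rows[0,32) x cols[8,12) = 32x4
Op 4 cut(7, 3): punch at orig (7,11); cuts so far [(7, 11)]; region rows[0,32) x cols[8,12) = 32x4
Unfold 1 (reflect across v@12): 2 holes -> [(7, 11), (7, 12)]
Unfold 2 (reflect across v@8): 4 holes -> [(7, 3), (7, 4), (7, 11), (7, 12)]
Unfold 3 (reflect across v@16): 8 holes -> [(7, 3), (7, 4), (7, 11), (7, 12), (7, 19), (7, 20), (7, 27), (7, 28)]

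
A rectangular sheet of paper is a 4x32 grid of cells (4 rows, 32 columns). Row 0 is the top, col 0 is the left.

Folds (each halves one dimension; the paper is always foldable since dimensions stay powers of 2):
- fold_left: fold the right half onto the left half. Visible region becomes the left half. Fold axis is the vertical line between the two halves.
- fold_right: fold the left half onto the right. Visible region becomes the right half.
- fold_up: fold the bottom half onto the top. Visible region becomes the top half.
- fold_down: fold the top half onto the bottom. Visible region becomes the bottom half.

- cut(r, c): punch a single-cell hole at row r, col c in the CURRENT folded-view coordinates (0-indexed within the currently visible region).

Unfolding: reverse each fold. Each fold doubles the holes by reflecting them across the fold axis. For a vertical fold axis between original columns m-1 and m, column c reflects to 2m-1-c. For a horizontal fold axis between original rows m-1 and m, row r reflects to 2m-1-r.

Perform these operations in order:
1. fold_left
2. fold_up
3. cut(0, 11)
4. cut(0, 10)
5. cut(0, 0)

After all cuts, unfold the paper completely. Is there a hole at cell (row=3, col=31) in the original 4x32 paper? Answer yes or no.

Op 1 fold_left: fold axis v@16; visible region now rows[0,4) x cols[0,16) = 4x16
Op 2 fold_up: fold axis h@2; visible region now rows[0,2) x cols[0,16) = 2x16
Op 3 cut(0, 11): punch at orig (0,11); cuts so far [(0, 11)]; region rows[0,2) x cols[0,16) = 2x16
Op 4 cut(0, 10): punch at orig (0,10); cuts so far [(0, 10), (0, 11)]; region rows[0,2) x cols[0,16) = 2x16
Op 5 cut(0, 0): punch at orig (0,0); cuts so far [(0, 0), (0, 10), (0, 11)]; region rows[0,2) x cols[0,16) = 2x16
Unfold 1 (reflect across h@2): 6 holes -> [(0, 0), (0, 10), (0, 11), (3, 0), (3, 10), (3, 11)]
Unfold 2 (reflect across v@16): 12 holes -> [(0, 0), (0, 10), (0, 11), (0, 20), (0, 21), (0, 31), (3, 0), (3, 10), (3, 11), (3, 20), (3, 21), (3, 31)]
Holes: [(0, 0), (0, 10), (0, 11), (0, 20), (0, 21), (0, 31), (3, 0), (3, 10), (3, 11), (3, 20), (3, 21), (3, 31)]

Answer: yes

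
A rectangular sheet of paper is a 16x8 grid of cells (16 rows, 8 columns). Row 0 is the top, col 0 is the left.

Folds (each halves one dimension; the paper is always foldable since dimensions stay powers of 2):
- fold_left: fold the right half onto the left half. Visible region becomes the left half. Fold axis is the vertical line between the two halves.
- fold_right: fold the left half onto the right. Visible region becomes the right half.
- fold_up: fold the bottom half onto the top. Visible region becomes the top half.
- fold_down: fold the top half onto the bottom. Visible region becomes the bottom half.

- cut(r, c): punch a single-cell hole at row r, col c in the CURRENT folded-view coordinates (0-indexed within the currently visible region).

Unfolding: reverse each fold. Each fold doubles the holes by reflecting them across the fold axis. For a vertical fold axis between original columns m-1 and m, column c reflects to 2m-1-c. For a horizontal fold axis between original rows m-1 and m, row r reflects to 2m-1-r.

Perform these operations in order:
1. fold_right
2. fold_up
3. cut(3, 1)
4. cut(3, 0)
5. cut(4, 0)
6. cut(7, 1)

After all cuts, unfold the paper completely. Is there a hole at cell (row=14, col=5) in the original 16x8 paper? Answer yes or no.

Answer: no

Derivation:
Op 1 fold_right: fold axis v@4; visible region now rows[0,16) x cols[4,8) = 16x4
Op 2 fold_up: fold axis h@8; visible region now rows[0,8) x cols[4,8) = 8x4
Op 3 cut(3, 1): punch at orig (3,5); cuts so far [(3, 5)]; region rows[0,8) x cols[4,8) = 8x4
Op 4 cut(3, 0): punch at orig (3,4); cuts so far [(3, 4), (3, 5)]; region rows[0,8) x cols[4,8) = 8x4
Op 5 cut(4, 0): punch at orig (4,4); cuts so far [(3, 4), (3, 5), (4, 4)]; region rows[0,8) x cols[4,8) = 8x4
Op 6 cut(7, 1): punch at orig (7,5); cuts so far [(3, 4), (3, 5), (4, 4), (7, 5)]; region rows[0,8) x cols[4,8) = 8x4
Unfold 1 (reflect across h@8): 8 holes -> [(3, 4), (3, 5), (4, 4), (7, 5), (8, 5), (11, 4), (12, 4), (12, 5)]
Unfold 2 (reflect across v@4): 16 holes -> [(3, 2), (3, 3), (3, 4), (3, 5), (4, 3), (4, 4), (7, 2), (7, 5), (8, 2), (8, 5), (11, 3), (11, 4), (12, 2), (12, 3), (12, 4), (12, 5)]
Holes: [(3, 2), (3, 3), (3, 4), (3, 5), (4, 3), (4, 4), (7, 2), (7, 5), (8, 2), (8, 5), (11, 3), (11, 4), (12, 2), (12, 3), (12, 4), (12, 5)]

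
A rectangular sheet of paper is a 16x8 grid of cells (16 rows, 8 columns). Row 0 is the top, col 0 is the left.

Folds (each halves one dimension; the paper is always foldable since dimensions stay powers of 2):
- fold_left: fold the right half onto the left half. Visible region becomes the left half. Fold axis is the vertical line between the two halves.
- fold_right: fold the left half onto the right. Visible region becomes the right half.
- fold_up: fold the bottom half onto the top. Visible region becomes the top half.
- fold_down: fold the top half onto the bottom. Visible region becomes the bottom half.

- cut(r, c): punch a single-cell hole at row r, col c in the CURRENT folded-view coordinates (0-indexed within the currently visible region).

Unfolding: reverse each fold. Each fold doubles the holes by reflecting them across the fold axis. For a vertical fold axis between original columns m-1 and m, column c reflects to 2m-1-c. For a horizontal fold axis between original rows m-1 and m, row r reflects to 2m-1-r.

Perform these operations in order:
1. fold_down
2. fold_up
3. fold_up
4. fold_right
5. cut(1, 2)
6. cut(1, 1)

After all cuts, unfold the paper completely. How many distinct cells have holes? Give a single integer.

Answer: 32

Derivation:
Op 1 fold_down: fold axis h@8; visible region now rows[8,16) x cols[0,8) = 8x8
Op 2 fold_up: fold axis h@12; visible region now rows[8,12) x cols[0,8) = 4x8
Op 3 fold_up: fold axis h@10; visible region now rows[8,10) x cols[0,8) = 2x8
Op 4 fold_right: fold axis v@4; visible region now rows[8,10) x cols[4,8) = 2x4
Op 5 cut(1, 2): punch at orig (9,6); cuts so far [(9, 6)]; region rows[8,10) x cols[4,8) = 2x4
Op 6 cut(1, 1): punch at orig (9,5); cuts so far [(9, 5), (9, 6)]; region rows[8,10) x cols[4,8) = 2x4
Unfold 1 (reflect across v@4): 4 holes -> [(9, 1), (9, 2), (9, 5), (9, 6)]
Unfold 2 (reflect across h@10): 8 holes -> [(9, 1), (9, 2), (9, 5), (9, 6), (10, 1), (10, 2), (10, 5), (10, 6)]
Unfold 3 (reflect across h@12): 16 holes -> [(9, 1), (9, 2), (9, 5), (9, 6), (10, 1), (10, 2), (10, 5), (10, 6), (13, 1), (13, 2), (13, 5), (13, 6), (14, 1), (14, 2), (14, 5), (14, 6)]
Unfold 4 (reflect across h@8): 32 holes -> [(1, 1), (1, 2), (1, 5), (1, 6), (2, 1), (2, 2), (2, 5), (2, 6), (5, 1), (5, 2), (5, 5), (5, 6), (6, 1), (6, 2), (6, 5), (6, 6), (9, 1), (9, 2), (9, 5), (9, 6), (10, 1), (10, 2), (10, 5), (10, 6), (13, 1), (13, 2), (13, 5), (13, 6), (14, 1), (14, 2), (14, 5), (14, 6)]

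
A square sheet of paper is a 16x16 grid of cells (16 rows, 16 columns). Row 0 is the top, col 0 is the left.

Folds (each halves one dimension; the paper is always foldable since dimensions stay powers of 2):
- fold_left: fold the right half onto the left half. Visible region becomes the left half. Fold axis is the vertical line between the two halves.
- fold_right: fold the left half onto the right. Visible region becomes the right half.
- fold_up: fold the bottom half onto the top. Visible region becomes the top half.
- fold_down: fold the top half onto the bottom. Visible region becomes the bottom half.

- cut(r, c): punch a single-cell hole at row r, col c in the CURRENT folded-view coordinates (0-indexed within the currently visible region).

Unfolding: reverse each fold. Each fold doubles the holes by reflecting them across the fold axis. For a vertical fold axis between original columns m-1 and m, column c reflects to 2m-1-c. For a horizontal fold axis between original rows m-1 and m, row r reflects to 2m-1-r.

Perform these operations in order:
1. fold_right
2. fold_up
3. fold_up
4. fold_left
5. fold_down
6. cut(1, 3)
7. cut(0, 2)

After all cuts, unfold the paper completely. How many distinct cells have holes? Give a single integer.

Answer: 64

Derivation:
Op 1 fold_right: fold axis v@8; visible region now rows[0,16) x cols[8,16) = 16x8
Op 2 fold_up: fold axis h@8; visible region now rows[0,8) x cols[8,16) = 8x8
Op 3 fold_up: fold axis h@4; visible region now rows[0,4) x cols[8,16) = 4x8
Op 4 fold_left: fold axis v@12; visible region now rows[0,4) x cols[8,12) = 4x4
Op 5 fold_down: fold axis h@2; visible region now rows[2,4) x cols[8,12) = 2x4
Op 6 cut(1, 3): punch at orig (3,11); cuts so far [(3, 11)]; region rows[2,4) x cols[8,12) = 2x4
Op 7 cut(0, 2): punch at orig (2,10); cuts so far [(2, 10), (3, 11)]; region rows[2,4) x cols[8,12) = 2x4
Unfold 1 (reflect across h@2): 4 holes -> [(0, 11), (1, 10), (2, 10), (3, 11)]
Unfold 2 (reflect across v@12): 8 holes -> [(0, 11), (0, 12), (1, 10), (1, 13), (2, 10), (2, 13), (3, 11), (3, 12)]
Unfold 3 (reflect across h@4): 16 holes -> [(0, 11), (0, 12), (1, 10), (1, 13), (2, 10), (2, 13), (3, 11), (3, 12), (4, 11), (4, 12), (5, 10), (5, 13), (6, 10), (6, 13), (7, 11), (7, 12)]
Unfold 4 (reflect across h@8): 32 holes -> [(0, 11), (0, 12), (1, 10), (1, 13), (2, 10), (2, 13), (3, 11), (3, 12), (4, 11), (4, 12), (5, 10), (5, 13), (6, 10), (6, 13), (7, 11), (7, 12), (8, 11), (8, 12), (9, 10), (9, 13), (10, 10), (10, 13), (11, 11), (11, 12), (12, 11), (12, 12), (13, 10), (13, 13), (14, 10), (14, 13), (15, 11), (15, 12)]
Unfold 5 (reflect across v@8): 64 holes -> [(0, 3), (0, 4), (0, 11), (0, 12), (1, 2), (1, 5), (1, 10), (1, 13), (2, 2), (2, 5), (2, 10), (2, 13), (3, 3), (3, 4), (3, 11), (3, 12), (4, 3), (4, 4), (4, 11), (4, 12), (5, 2), (5, 5), (5, 10), (5, 13), (6, 2), (6, 5), (6, 10), (6, 13), (7, 3), (7, 4), (7, 11), (7, 12), (8, 3), (8, 4), (8, 11), (8, 12), (9, 2), (9, 5), (9, 10), (9, 13), (10, 2), (10, 5), (10, 10), (10, 13), (11, 3), (11, 4), (11, 11), (11, 12), (12, 3), (12, 4), (12, 11), (12, 12), (13, 2), (13, 5), (13, 10), (13, 13), (14, 2), (14, 5), (14, 10), (14, 13), (15, 3), (15, 4), (15, 11), (15, 12)]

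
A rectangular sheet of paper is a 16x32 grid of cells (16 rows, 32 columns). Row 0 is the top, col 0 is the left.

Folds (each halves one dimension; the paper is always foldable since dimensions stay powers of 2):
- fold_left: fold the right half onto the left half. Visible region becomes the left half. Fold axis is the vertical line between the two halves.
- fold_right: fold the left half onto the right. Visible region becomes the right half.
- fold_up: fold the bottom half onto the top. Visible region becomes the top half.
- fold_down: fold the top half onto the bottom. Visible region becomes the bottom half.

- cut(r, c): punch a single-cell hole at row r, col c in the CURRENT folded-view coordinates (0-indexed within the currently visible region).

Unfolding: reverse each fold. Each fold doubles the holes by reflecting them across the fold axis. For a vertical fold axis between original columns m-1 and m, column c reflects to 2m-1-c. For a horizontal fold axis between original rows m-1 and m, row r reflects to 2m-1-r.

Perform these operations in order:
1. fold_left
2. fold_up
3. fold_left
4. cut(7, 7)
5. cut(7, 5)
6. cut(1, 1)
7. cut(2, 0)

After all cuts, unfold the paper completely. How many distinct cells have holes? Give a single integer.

Answer: 32

Derivation:
Op 1 fold_left: fold axis v@16; visible region now rows[0,16) x cols[0,16) = 16x16
Op 2 fold_up: fold axis h@8; visible region now rows[0,8) x cols[0,16) = 8x16
Op 3 fold_left: fold axis v@8; visible region now rows[0,8) x cols[0,8) = 8x8
Op 4 cut(7, 7): punch at orig (7,7); cuts so far [(7, 7)]; region rows[0,8) x cols[0,8) = 8x8
Op 5 cut(7, 5): punch at orig (7,5); cuts so far [(7, 5), (7, 7)]; region rows[0,8) x cols[0,8) = 8x8
Op 6 cut(1, 1): punch at orig (1,1); cuts so far [(1, 1), (7, 5), (7, 7)]; region rows[0,8) x cols[0,8) = 8x8
Op 7 cut(2, 0): punch at orig (2,0); cuts so far [(1, 1), (2, 0), (7, 5), (7, 7)]; region rows[0,8) x cols[0,8) = 8x8
Unfold 1 (reflect across v@8): 8 holes -> [(1, 1), (1, 14), (2, 0), (2, 15), (7, 5), (7, 7), (7, 8), (7, 10)]
Unfold 2 (reflect across h@8): 16 holes -> [(1, 1), (1, 14), (2, 0), (2, 15), (7, 5), (7, 7), (7, 8), (7, 10), (8, 5), (8, 7), (8, 8), (8, 10), (13, 0), (13, 15), (14, 1), (14, 14)]
Unfold 3 (reflect across v@16): 32 holes -> [(1, 1), (1, 14), (1, 17), (1, 30), (2, 0), (2, 15), (2, 16), (2, 31), (7, 5), (7, 7), (7, 8), (7, 10), (7, 21), (7, 23), (7, 24), (7, 26), (8, 5), (8, 7), (8, 8), (8, 10), (8, 21), (8, 23), (8, 24), (8, 26), (13, 0), (13, 15), (13, 16), (13, 31), (14, 1), (14, 14), (14, 17), (14, 30)]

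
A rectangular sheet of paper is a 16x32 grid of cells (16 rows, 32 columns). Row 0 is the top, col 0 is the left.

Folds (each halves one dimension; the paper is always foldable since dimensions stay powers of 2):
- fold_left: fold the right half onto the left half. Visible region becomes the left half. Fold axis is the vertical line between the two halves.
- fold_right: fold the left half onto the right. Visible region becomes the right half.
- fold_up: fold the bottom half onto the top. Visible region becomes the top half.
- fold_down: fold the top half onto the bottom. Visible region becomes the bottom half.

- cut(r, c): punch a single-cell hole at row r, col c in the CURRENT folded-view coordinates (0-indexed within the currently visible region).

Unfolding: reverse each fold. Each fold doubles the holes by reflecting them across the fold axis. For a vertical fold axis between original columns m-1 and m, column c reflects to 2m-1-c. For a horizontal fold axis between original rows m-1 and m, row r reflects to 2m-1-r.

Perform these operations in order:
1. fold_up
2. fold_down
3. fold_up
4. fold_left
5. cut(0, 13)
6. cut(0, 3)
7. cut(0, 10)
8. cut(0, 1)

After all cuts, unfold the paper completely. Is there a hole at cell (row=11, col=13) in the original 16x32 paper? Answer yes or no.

Op 1 fold_up: fold axis h@8; visible region now rows[0,8) x cols[0,32) = 8x32
Op 2 fold_down: fold axis h@4; visible region now rows[4,8) x cols[0,32) = 4x32
Op 3 fold_up: fold axis h@6; visible region now rows[4,6) x cols[0,32) = 2x32
Op 4 fold_left: fold axis v@16; visible region now rows[4,6) x cols[0,16) = 2x16
Op 5 cut(0, 13): punch at orig (4,13); cuts so far [(4, 13)]; region rows[4,6) x cols[0,16) = 2x16
Op 6 cut(0, 3): punch at orig (4,3); cuts so far [(4, 3), (4, 13)]; region rows[4,6) x cols[0,16) = 2x16
Op 7 cut(0, 10): punch at orig (4,10); cuts so far [(4, 3), (4, 10), (4, 13)]; region rows[4,6) x cols[0,16) = 2x16
Op 8 cut(0, 1): punch at orig (4,1); cuts so far [(4, 1), (4, 3), (4, 10), (4, 13)]; region rows[4,6) x cols[0,16) = 2x16
Unfold 1 (reflect across v@16): 8 holes -> [(4, 1), (4, 3), (4, 10), (4, 13), (4, 18), (4, 21), (4, 28), (4, 30)]
Unfold 2 (reflect across h@6): 16 holes -> [(4, 1), (4, 3), (4, 10), (4, 13), (4, 18), (4, 21), (4, 28), (4, 30), (7, 1), (7, 3), (7, 10), (7, 13), (7, 18), (7, 21), (7, 28), (7, 30)]
Unfold 3 (reflect across h@4): 32 holes -> [(0, 1), (0, 3), (0, 10), (0, 13), (0, 18), (0, 21), (0, 28), (0, 30), (3, 1), (3, 3), (3, 10), (3, 13), (3, 18), (3, 21), (3, 28), (3, 30), (4, 1), (4, 3), (4, 10), (4, 13), (4, 18), (4, 21), (4, 28), (4, 30), (7, 1), (7, 3), (7, 10), (7, 13), (7, 18), (7, 21), (7, 28), (7, 30)]
Unfold 4 (reflect across h@8): 64 holes -> [(0, 1), (0, 3), (0, 10), (0, 13), (0, 18), (0, 21), (0, 28), (0, 30), (3, 1), (3, 3), (3, 10), (3, 13), (3, 18), (3, 21), (3, 28), (3, 30), (4, 1), (4, 3), (4, 10), (4, 13), (4, 18), (4, 21), (4, 28), (4, 30), (7, 1), (7, 3), (7, 10), (7, 13), (7, 18), (7, 21), (7, 28), (7, 30), (8, 1), (8, 3), (8, 10), (8, 13), (8, 18), (8, 21), (8, 28), (8, 30), (11, 1), (11, 3), (11, 10), (11, 13), (11, 18), (11, 21), (11, 28), (11, 30), (12, 1), (12, 3), (12, 10), (12, 13), (12, 18), (12, 21), (12, 28), (12, 30), (15, 1), (15, 3), (15, 10), (15, 13), (15, 18), (15, 21), (15, 28), (15, 30)]
Holes: [(0, 1), (0, 3), (0, 10), (0, 13), (0, 18), (0, 21), (0, 28), (0, 30), (3, 1), (3, 3), (3, 10), (3, 13), (3, 18), (3, 21), (3, 28), (3, 30), (4, 1), (4, 3), (4, 10), (4, 13), (4, 18), (4, 21), (4, 28), (4, 30), (7, 1), (7, 3), (7, 10), (7, 13), (7, 18), (7, 21), (7, 28), (7, 30), (8, 1), (8, 3), (8, 10), (8, 13), (8, 18), (8, 21), (8, 28), (8, 30), (11, 1), (11, 3), (11, 10), (11, 13), (11, 18), (11, 21), (11, 28), (11, 30), (12, 1), (12, 3), (12, 10), (12, 13), (12, 18), (12, 21), (12, 28), (12, 30), (15, 1), (15, 3), (15, 10), (15, 13), (15, 18), (15, 21), (15, 28), (15, 30)]

Answer: yes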